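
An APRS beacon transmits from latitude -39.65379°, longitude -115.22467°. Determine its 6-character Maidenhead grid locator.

DF20ji

Shift to the Maidenhead origin (180°W, 90°S): lon 64.7753, lat 50.3462.
Field: 64.7753/20 → 3 → D, 50.3462/10 → 5 → F; chars DF.
Square: 4.7753/2 → 2, 0.3462/1 → 0; chars 20.
Subsquare: 0.7753/0.0833333 → 9 → j, 0.3462/0.0416667 → 8 → i; chars ji.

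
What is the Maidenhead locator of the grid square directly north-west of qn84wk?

QN84vl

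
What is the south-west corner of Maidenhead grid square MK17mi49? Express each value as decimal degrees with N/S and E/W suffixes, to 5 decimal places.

17.37083° N, 63.03333° E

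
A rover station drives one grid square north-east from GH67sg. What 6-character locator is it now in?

Longitude subsquare s = 18; +1 → 19 = t.
Latitude subsquare g = 6; +1 → 7 = h.

GH67th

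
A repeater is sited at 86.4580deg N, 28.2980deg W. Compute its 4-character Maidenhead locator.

Add 180° to longitude and 90° to latitude: 151.70, 176.46.
Field (20°×10°, letters A–R): lon ⌊151.70/20⌋ = 7 → H; lat ⌊176.46/10⌋ = 17 → R.
Square (2°×1°, digits 0–9): lon ⌊11.70/2⌋ = 5; lat ⌊6.46/1⌋ = 6.

HR56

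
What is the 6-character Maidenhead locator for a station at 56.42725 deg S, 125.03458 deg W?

CD73ln

Offset from 180°W / 90°S: lon 54.9654°, lat 33.5727°.
Field: 54.9654/20 → 2 → C, 33.5727/10 → 3 → D; chars CD.
Square: 14.9654/2 → 7, 3.5727/1 → 3; chars 73.
Subsquare: 0.9654/0.0833333 → 11 → l, 0.5727/0.0416667 → 13 → n; chars ln.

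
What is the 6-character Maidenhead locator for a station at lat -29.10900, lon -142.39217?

BG80tv

Shift to the Maidenhead origin (180°W, 90°S): lon 37.6078, lat 60.8910.
Field: lon ⌊37.6078/20⌋ = 1 → B; lat ⌊60.8910/10⌋ = 6 → G.
Square: lon ⌊17.6078/2⌋ = 8; lat ⌊0.8910/1⌋ = 0.
Subsquare: lon ⌊1.6078/0.0833333⌋ = 19 → t; lat ⌊0.8910/0.0416667⌋ = 21 → v.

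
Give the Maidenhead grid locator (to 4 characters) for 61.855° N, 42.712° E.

LP11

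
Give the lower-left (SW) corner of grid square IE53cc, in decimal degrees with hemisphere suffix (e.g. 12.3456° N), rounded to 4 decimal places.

46.9167° S, 9.8333° W

Field I=8, E=4: +8·20° lon, +4·10° lat → SW at lon -20°, lat -50°.
Square 5, 3: +5·2° lon, +3·1° lat → SW at lon -10°, lat -47°.
Subsquare c=2, c=2: +2·0.0833333° lon, +2·0.0416667° lat → SW at lon -9.83333°, lat -46.9167°.
latitude 46.9167° S, longitude 9.8333° W.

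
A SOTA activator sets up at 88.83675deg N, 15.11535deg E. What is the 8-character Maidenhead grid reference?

Add 180° to longitude and 90° to latitude: 195.11535, 178.83675.
Field (20°×10°, letters A–R): lon ⌊195.11535/20⌋ = 9 → J; lat ⌊178.83675/10⌋ = 17 → R.
Square (2°×1°, digits 0–9): lon ⌊15.11535/2⌋ = 7; lat ⌊8.83675/1⌋ = 8.
Subsquare (5′×2.5′, letters a–x): lon ⌊1.11535/0.0833333⌋ = 13 → n; lat ⌊0.83675/0.0416667⌋ = 20 → u.
Extended square (30″×15″, digits 0–9): lon ⌊0.03202/0.00833333⌋ = 3; lat ⌊0.00342/0.00416667⌋ = 0.

JR78nu30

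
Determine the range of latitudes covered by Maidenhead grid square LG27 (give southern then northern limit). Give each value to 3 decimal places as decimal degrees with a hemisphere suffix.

23.000° S, 22.000° S

Field L=11, G=6: +11·20° lon, +6·10° lat → SW at lon 40°, lat -30°.
Square 2, 7: +2·2° lon, +7·1° lat → SW at lon 44°, lat -23°.
Cell spans 2° lon × 1° lat.
south 23.000° S, north 22.000° S.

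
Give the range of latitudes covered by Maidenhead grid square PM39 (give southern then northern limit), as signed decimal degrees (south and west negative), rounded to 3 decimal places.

39.000, 40.000

Field P=15, M=12: +15·20° lon, +12·10° lat → SW at lon 120°, lat 30°.
Square 3, 9: +3·2° lon, +9·1° lat → SW at lon 126°, lat 39°.
Cell spans 2° lon × 1° lat.
south 39.000, north 40.000.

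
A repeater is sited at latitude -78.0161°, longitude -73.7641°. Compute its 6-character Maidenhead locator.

FB31cx

Add 180° to longitude and 90° to latitude: 106.2359, 11.9839.
Field (20°×10°, letters A–R): 106.2359/20 → 5 → F, 11.9839/10 → 1 → B; chars FB.
Square (2°×1°, digits 0–9): 6.2359/2 → 3, 1.9839/1 → 1; chars 31.
Subsquare (5′×2.5′, letters a–x): 0.2359/0.0833333 → 2 → c, 0.9839/0.0416667 → 23 → x; chars cx.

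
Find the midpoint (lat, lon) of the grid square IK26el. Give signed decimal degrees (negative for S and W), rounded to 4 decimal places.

Field I=8, K=10: +8·20° lon, +10·10° lat → SW at lon -20°, lat 10°.
Square 2, 6: +2·2° lon, +6·1° lat → SW at lon -16°, lat 16°.
Subsquare e=4, l=11: +4·0.0833333° lon, +11·0.0416667° lat → SW at lon -15.6667°, lat 16.4583°.
Cell spans 0.0833333° lon × 0.0416667° lat. Centre is SW corner plus half of each.
latitude 16.4792, longitude -15.6250.

16.4792, -15.6250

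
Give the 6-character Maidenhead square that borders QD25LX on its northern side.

QD26la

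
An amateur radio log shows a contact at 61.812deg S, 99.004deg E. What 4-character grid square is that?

NC98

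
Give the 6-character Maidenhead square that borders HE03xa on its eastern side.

HE13aa

Longitude subsquare x = 23; +1 → 24, wraps to 0 = a, carry into square.
Longitude square 0; +1 → 1.
The latitude characters are unchanged.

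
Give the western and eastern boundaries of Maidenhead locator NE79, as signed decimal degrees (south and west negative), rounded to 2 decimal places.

94.00, 96.00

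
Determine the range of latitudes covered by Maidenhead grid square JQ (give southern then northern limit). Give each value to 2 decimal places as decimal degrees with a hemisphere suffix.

70.00° N, 80.00° N

Field J=9, Q=16: +9·20° lon, +16·10° lat → SW at lon 0°, lat 70°.
Cell spans 20° lon × 10° lat.
south 70.00° N, north 80.00° N.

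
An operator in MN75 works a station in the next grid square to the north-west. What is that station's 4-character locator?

MN66

Longitude square 7; −1 → 6.
Latitude square 5; +1 → 6.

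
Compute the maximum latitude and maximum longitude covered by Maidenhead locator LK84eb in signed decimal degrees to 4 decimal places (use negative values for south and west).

14.0833, 56.4167

Field L=11, K=10: +11·20° lon, +10·10° lat → SW at lon 40°, lat 10°.
Square 8, 4: +8·2° lon, +4·1° lat → SW at lon 56°, lat 14°.
Subsquare e=4, b=1: +4·0.0833333° lon, +1·0.0416667° lat → SW at lon 56.3333°, lat 14.0417°.
Cell spans 0.0833333° lon × 0.0416667° lat. NE corner is SW corner plus one full cell.
latitude 14.0833, longitude 56.4167.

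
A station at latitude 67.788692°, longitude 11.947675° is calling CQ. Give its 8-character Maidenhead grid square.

Offset from 180°W / 90°S: lon 191.94768°, lat 157.78869°.
Field: 191.94768/20 → 9 → J, 157.78869/10 → 15 → P; chars JP.
Square: 11.94768/2 → 5, 7.78869/1 → 7; chars 57.
Subsquare: 1.94768/0.0833333 → 23 → x, 0.78869/0.0416667 → 18 → s; chars xs.
Extended square: 0.03101/0.00833333 → 3, 0.03869/0.00416667 → 9; chars 39.

JP57xs39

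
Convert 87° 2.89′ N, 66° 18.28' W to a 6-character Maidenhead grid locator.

FR67ub

Offset from 180°W / 90°S: lon 113.6953°, lat 177.0482°.
Field: lon ⌊113.6953/20⌋ = 5 → F; lat ⌊177.0482/10⌋ = 17 → R.
Square: lon ⌊13.6953/2⌋ = 6; lat ⌊7.0482/1⌋ = 7.
Subsquare: lon ⌊1.6953/0.0833333⌋ = 20 → u; lat ⌊0.0482/0.0416667⌋ = 1 → b.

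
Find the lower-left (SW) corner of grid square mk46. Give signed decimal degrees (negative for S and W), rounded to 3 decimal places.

Field M=12, K=10: +12·20° lon, +10·10° lat → SW at lon 60°, lat 10°.
Square 4, 6: +4·2° lon, +6·1° lat → SW at lon 68°, lat 16°.
latitude 16.000, longitude 68.000.

16.000, 68.000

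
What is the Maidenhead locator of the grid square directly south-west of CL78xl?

CL78wk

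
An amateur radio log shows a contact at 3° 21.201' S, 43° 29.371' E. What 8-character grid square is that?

LI16rp85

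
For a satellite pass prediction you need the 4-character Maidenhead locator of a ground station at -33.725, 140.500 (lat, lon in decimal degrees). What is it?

Offset from 180°W / 90°S: lon 320.50°, lat 56.27°.
Field: 320.50/20 → 16 → Q, 56.27/10 → 5 → F; chars QF.
Square: 0.50/2 → 0, 6.27/1 → 6; chars 06.

QF06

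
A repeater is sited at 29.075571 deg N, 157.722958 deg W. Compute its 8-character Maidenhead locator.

BL19db38

Shift to the Maidenhead origin (180°W, 90°S): lon 22.27704, lat 119.07557.
Field: 22.27704/20 → 1 → B, 119.07557/10 → 11 → L; chars BL.
Square: 2.27704/2 → 1, 9.07557/1 → 9; chars 19.
Subsquare: 0.27704/0.0833333 → 3 → d, 0.07557/0.0416667 → 1 → b; chars db.
Extended square: 0.02704/0.00833333 → 3, 0.03390/0.00416667 → 8; chars 38.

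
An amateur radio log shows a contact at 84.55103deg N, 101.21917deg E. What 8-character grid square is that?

OR04on62

Add 180° to longitude and 90° to latitude: 281.21917, 174.55103.
Field: 281.21917/20 → 14 → O, 174.55103/10 → 17 → R; chars OR.
Square: 1.21917/2 → 0, 4.55103/1 → 4; chars 04.
Subsquare: 1.21917/0.0833333 → 14 → o, 0.55103/0.0416667 → 13 → n; chars on.
Extended square: 0.05250/0.00833333 → 6, 0.00936/0.00416667 → 2; chars 62.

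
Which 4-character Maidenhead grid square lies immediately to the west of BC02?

AC92

Longitude square 0; −1 → -1, wraps to 9, carry into field.
Longitude field B = 1; −1 → 0 = A.
The latitude characters are unchanged.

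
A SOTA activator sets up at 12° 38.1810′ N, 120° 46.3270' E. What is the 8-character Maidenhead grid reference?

PK02jp22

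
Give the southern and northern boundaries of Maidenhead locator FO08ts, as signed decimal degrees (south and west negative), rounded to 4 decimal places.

58.7500, 58.7917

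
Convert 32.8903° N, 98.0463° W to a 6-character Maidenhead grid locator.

EM02xv

Add 180° to longitude and 90° to latitude: 81.9537, 122.8903.
Field (20°×10°, letters A–R): 81.9537/20 → 4 → E, 122.8903/10 → 12 → M; chars EM.
Square (2°×1°, digits 0–9): 1.9537/2 → 0, 2.8903/1 → 2; chars 02.
Subsquare (5′×2.5′, letters a–x): 1.9537/0.0833333 → 23 → x, 0.8903/0.0416667 → 21 → v; chars xv.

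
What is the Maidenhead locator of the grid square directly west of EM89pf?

EM89of

Longitude subsquare p = 15; −1 → 14 = o.
The latitude characters are unchanged.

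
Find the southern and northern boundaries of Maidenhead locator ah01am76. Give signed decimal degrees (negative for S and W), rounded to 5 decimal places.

Field A=0, H=7: +0·20° lon, +7·10° lat → SW at lon -180°, lat -20°.
Square 0, 1: +0·2° lon, +1·1° lat → SW at lon -180°, lat -19°.
Subsquare a=0, m=12: +0·0.0833333° lon, +12·0.0416667° lat → SW at lon -180°, lat -18.5°.
Extended square 7, 6: +7·0.00833333° lon, +6·0.00416667° lat → SW at lon -179.942°, lat -18.475°.
Cell spans 0.00833333° lon × 0.00416667° lat.
south -18.47500, north -18.47083.

-18.47500, -18.47083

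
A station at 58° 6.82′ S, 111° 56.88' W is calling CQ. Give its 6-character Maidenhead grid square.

DD41av

Shift to the Maidenhead origin (180°W, 90°S): lon 68.0520, lat 31.8863.
Field (20°×10°, letters A–R): lon ⌊68.0520/20⌋ = 3 → D; lat ⌊31.8863/10⌋ = 3 → D.
Square (2°×1°, digits 0–9): lon ⌊8.0520/2⌋ = 4; lat ⌊1.8863/1⌋ = 1.
Subsquare (5′×2.5′, letters a–x): lon ⌊0.0520/0.0833333⌋ = 0 → a; lat ⌊0.8863/0.0416667⌋ = 21 → v.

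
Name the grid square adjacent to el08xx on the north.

Latitude subsquare x = 23; +1 → 24, wraps to 0 = a, carry into square.
Latitude square 8; +1 → 9.
The longitude characters are unchanged.

EL09xa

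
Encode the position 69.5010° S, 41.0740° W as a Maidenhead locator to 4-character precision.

GC90

Shift to the Maidenhead origin (180°W, 90°S): lon 138.93, lat 20.50.
Field (20°×10°, letters A–R): 138.93/20 → 6 → G, 20.50/10 → 2 → C; chars GC.
Square (2°×1°, digits 0–9): 18.93/2 → 9, 0.50/1 → 0; chars 90.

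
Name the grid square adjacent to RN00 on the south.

RM09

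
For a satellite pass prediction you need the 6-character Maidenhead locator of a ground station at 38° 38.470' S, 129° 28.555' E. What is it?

PF41ri

Shift to the Maidenhead origin (180°W, 90°S): lon 309.4759, lat 51.3588.
Field (20°×10°, letters A–R): 309.4759/20 → 15 → P, 51.3588/10 → 5 → F; chars PF.
Square (2°×1°, digits 0–9): 9.4759/2 → 4, 1.3588/1 → 1; chars 41.
Subsquare (5′×2.5′, letters a–x): 1.4759/0.0833333 → 17 → r, 0.3588/0.0416667 → 8 → i; chars ri.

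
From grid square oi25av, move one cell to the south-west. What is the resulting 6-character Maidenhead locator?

Longitude subsquare a = 0; −1 → -1, wraps to 23 = x, carry into square.
Longitude square 2; −1 → 1.
Latitude subsquare v = 21; −1 → 20 = u.

OI15xu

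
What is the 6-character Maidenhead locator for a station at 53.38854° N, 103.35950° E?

Add 180° to longitude and 90° to latitude: 283.3595, 143.3885.
Field: lon ⌊283.3595/20⌋ = 14 → O; lat ⌊143.3885/10⌋ = 14 → O.
Square: lon ⌊3.3595/2⌋ = 1; lat ⌊3.3885/1⌋ = 3.
Subsquare: lon ⌊1.3595/0.0833333⌋ = 16 → q; lat ⌊0.3885/0.0416667⌋ = 9 → j.

OO13qj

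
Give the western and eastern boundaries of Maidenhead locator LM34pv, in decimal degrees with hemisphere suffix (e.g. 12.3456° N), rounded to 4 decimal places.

47.2500° E, 47.3333° E

Field L=11, M=12: +11·20° lon, +12·10° lat → SW at lon 40°, lat 30°.
Square 3, 4: +3·2° lon, +4·1° lat → SW at lon 46°, lat 34°.
Subsquare p=15, v=21: +15·0.0833333° lon, +21·0.0416667° lat → SW at lon 47.25°, lat 34.875°.
Cell spans 0.0833333° lon × 0.0416667° lat.
west 47.2500° E, east 47.3333° E.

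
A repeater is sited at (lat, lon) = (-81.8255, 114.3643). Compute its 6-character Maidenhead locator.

Offset from 180°W / 90°S: lon 294.3643°, lat 8.1745°.
Field: lon ⌊294.3643/20⌋ = 14 → O; lat ⌊8.1745/10⌋ = 0 → A.
Square: lon ⌊14.3643/2⌋ = 7; lat ⌊8.1745/1⌋ = 8.
Subsquare: lon ⌊0.3643/0.0833333⌋ = 4 → e; lat ⌊0.1745/0.0416667⌋ = 4 → e.

OA78ee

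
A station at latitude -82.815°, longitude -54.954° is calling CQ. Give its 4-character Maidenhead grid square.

GA27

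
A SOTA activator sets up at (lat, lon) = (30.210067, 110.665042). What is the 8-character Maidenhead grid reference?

OM50hf90

Shift to the Maidenhead origin (180°W, 90°S): lon 290.66504, lat 120.21007.
Field: 290.66504/20 → 14 → O, 120.21007/10 → 12 → M; chars OM.
Square: 10.66504/2 → 5, 0.21007/1 → 0; chars 50.
Subsquare: 0.66504/0.0833333 → 7 → h, 0.21007/0.0416667 → 5 → f; chars hf.
Extended square: 0.08171/0.00833333 → 9, 0.00173/0.00416667 → 0; chars 90.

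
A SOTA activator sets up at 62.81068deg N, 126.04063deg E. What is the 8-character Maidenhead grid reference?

PP32at44

Offset from 180°W / 90°S: lon 306.04063°, lat 152.81068°.
Field (20°×10°, letters A–R): 306.04063/20 → 15 → P, 152.81068/10 → 15 → P; chars PP.
Square (2°×1°, digits 0–9): 6.04063/2 → 3, 2.81068/1 → 2; chars 32.
Subsquare (5′×2.5′, letters a–x): 0.04063/0.0833333 → 0 → a, 0.81068/0.0416667 → 19 → t; chars at.
Extended square (30″×15″, digits 0–9): 0.04063/0.00833333 → 4, 0.01901/0.00416667 → 4; chars 44.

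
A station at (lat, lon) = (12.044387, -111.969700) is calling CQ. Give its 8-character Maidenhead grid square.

DK42ab30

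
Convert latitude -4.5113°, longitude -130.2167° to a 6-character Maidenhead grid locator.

Shift to the Maidenhead origin (180°W, 90°S): lon 49.7833, lat 85.4887.
Field (20°×10°, letters A–R): 49.7833/20 → 2 → C, 85.4887/10 → 8 → I; chars CI.
Square (2°×1°, digits 0–9): 9.7833/2 → 4, 5.4887/1 → 5; chars 45.
Subsquare (5′×2.5′, letters a–x): 1.7833/0.0833333 → 21 → v, 0.4887/0.0416667 → 11 → l; chars vl.

CI45vl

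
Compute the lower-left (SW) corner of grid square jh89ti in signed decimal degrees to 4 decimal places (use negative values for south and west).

Field J=9, H=7: +9·20° lon, +7·10° lat → SW at lon 0°, lat -20°.
Square 8, 9: +8·2° lon, +9·1° lat → SW at lon 16°, lat -11°.
Subsquare t=19, i=8: +19·0.0833333° lon, +8·0.0416667° lat → SW at lon 17.5833°, lat -10.6667°.
latitude -10.6667, longitude 17.5833.

-10.6667, 17.5833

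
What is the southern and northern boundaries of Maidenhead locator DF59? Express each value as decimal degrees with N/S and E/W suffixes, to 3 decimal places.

Field D=3, F=5: +3·20° lon, +5·10° lat → SW at lon -120°, lat -40°.
Square 5, 9: +5·2° lon, +9·1° lat → SW at lon -110°, lat -31°.
Cell spans 2° lon × 1° lat.
south 31.000° S, north 30.000° S.

31.000° S, 30.000° S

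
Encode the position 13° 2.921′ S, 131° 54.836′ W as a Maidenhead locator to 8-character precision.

CH46bw08

Add 180° to longitude and 90° to latitude: 48.08607, 76.95132.
Field: lon ⌊48.08607/20⌋ = 2 → C; lat ⌊76.95132/10⌋ = 7 → H.
Square: lon ⌊8.08607/2⌋ = 4; lat ⌊6.95132/1⌋ = 6.
Subsquare: lon ⌊0.08607/0.0833333⌋ = 1 → b; lat ⌊0.95132/0.0416667⌋ = 22 → w.
Extended square: lon ⌊0.00273/0.00833333⌋ = 0; lat ⌊0.03465/0.00416667⌋ = 8.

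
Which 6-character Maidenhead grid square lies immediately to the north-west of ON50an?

Longitude subsquare a = 0; −1 → -1, wraps to 23 = x, carry into square.
Longitude square 5; −1 → 4.
Latitude subsquare n = 13; +1 → 14 = o.

ON40xo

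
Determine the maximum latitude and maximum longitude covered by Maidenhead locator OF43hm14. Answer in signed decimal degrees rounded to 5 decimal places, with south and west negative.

Field O=14, F=5: +14·20° lon, +5·10° lat → SW at lon 100°, lat -40°.
Square 4, 3: +4·2° lon, +3·1° lat → SW at lon 108°, lat -37°.
Subsquare h=7, m=12: +7·0.0833333° lon, +12·0.0416667° lat → SW at lon 108.583°, lat -36.5°.
Extended square 1, 4: +1·0.00833333° lon, +4·0.00416667° lat → SW at lon 108.592°, lat -36.4833°.
Cell spans 0.00833333° lon × 0.00416667° lat. NE corner is SW corner plus one full cell.
latitude -36.47917, longitude 108.60000.

-36.47917, 108.60000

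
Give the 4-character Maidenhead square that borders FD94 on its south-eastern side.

GD03

Longitude square 9; +1 → 10, wraps to 0, carry into field.
Longitude field F = 5; +1 → 6 = G.
Latitude square 4; −1 → 3.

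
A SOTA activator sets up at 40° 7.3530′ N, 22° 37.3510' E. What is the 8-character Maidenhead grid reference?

KN10hc49

Offset from 180°W / 90°S: lon 202.62252°, lat 130.12255°.
Field: 202.62252/20 → 10 → K, 130.12255/10 → 13 → N; chars KN.
Square: 2.62252/2 → 1, 0.12255/1 → 0; chars 10.
Subsquare: 0.62252/0.0833333 → 7 → h, 0.12255/0.0416667 → 2 → c; chars hc.
Extended square: 0.03918/0.00833333 → 4, 0.03922/0.00416667 → 9; chars 49.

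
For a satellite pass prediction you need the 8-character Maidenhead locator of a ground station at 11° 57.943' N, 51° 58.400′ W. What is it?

Add 180° to longitude and 90° to latitude: 128.02667, 101.96572.
Field (20°×10°, letters A–R): 128.02667/20 → 6 → G, 101.96572/10 → 10 → K; chars GK.
Square (2°×1°, digits 0–9): 8.02667/2 → 4, 1.96572/1 → 1; chars 41.
Subsquare (5′×2.5′, letters a–x): 0.02667/0.0833333 → 0 → a, 0.96572/0.0416667 → 23 → x; chars ax.
Extended square (30″×15″, digits 0–9): 0.02667/0.00833333 → 3, 0.00738/0.00416667 → 1; chars 31.

GK41ax31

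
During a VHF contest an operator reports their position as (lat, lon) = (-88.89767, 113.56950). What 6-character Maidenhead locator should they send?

OA61sc

Add 180° to longitude and 90° to latitude: 293.5695, 1.1023.
Field (20°×10°, letters A–R): lon ⌊293.5695/20⌋ = 14 → O; lat ⌊1.1023/10⌋ = 0 → A.
Square (2°×1°, digits 0–9): lon ⌊13.5695/2⌋ = 6; lat ⌊1.1023/1⌋ = 1.
Subsquare (5′×2.5′, letters a–x): lon ⌊1.5695/0.0833333⌋ = 18 → s; lat ⌊0.1023/0.0416667⌋ = 2 → c.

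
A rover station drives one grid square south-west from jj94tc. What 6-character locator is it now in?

Longitude subsquare t = 19; −1 → 18 = s.
Latitude subsquare c = 2; −1 → 1 = b.

JJ94sb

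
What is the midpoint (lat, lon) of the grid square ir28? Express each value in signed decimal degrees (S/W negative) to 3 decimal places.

Field I=8, R=17: +8·20° lon, +17·10° lat → SW at lon -20°, lat 80°.
Square 2, 8: +2·2° lon, +8·1° lat → SW at lon -16°, lat 88°.
Cell spans 2° lon × 1° lat. Centre is SW corner plus half of each.
latitude 88.500, longitude -15.000.

88.500, -15.000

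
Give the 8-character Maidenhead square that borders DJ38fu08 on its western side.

DJ38eu98

Longitude extended square 0; −1 → -1, wraps to 9, carry into subsquare.
Longitude subsquare f = 5; −1 → 4 = e.
The latitude characters are unchanged.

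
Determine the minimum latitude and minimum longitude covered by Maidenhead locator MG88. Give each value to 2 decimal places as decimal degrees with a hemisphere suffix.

22.00° S, 76.00° E

Field M=12, G=6: +12·20° lon, +6·10° lat → SW at lon 60°, lat -30°.
Square 8, 8: +8·2° lon, +8·1° lat → SW at lon 76°, lat -22°.
latitude 22.00° S, longitude 76.00° E.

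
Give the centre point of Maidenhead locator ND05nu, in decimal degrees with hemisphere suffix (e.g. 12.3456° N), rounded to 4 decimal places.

54.1458° S, 81.1250° E

Field N=13, D=3: +13·20° lon, +3·10° lat → SW at lon 80°, lat -60°.
Square 0, 5: +0·2° lon, +5·1° lat → SW at lon 80°, lat -55°.
Subsquare n=13, u=20: +13·0.0833333° lon, +20·0.0416667° lat → SW at lon 81.0833°, lat -54.1667°.
Cell spans 0.0833333° lon × 0.0416667° lat. Centre is SW corner plus half of each.
latitude 54.1458° S, longitude 81.1250° E.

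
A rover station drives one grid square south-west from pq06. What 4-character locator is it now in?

OQ95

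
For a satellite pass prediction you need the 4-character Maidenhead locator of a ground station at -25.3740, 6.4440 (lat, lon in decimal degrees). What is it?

Offset from 180°W / 90°S: lon 186.44°, lat 64.63°.
Field (20°×10°, letters A–R): 186.44/20 → 9 → J, 64.63/10 → 6 → G; chars JG.
Square (2°×1°, digits 0–9): 6.44/2 → 3, 4.63/1 → 4; chars 34.

JG34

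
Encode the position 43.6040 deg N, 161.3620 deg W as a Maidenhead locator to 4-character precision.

AN93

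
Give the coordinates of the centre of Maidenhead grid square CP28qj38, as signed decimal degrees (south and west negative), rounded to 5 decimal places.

68.41042, -134.63750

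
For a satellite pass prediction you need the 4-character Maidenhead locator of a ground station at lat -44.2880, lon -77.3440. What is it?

Shift to the Maidenhead origin (180°W, 90°S): lon 102.66, lat 45.71.
Field: 102.66/20 → 5 → F, 45.71/10 → 4 → E; chars FE.
Square: 2.66/2 → 1, 5.71/1 → 5; chars 15.

FE15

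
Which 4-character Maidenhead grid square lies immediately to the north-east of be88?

BE99

Longitude square 8; +1 → 9.
Latitude square 8; +1 → 9.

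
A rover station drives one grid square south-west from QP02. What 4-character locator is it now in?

PP91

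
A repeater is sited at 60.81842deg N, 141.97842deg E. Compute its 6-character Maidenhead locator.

QP00xt

Offset from 180°W / 90°S: lon 321.9784°, lat 150.8184°.
Field: lon ⌊321.9784/20⌋ = 16 → Q; lat ⌊150.8184/10⌋ = 15 → P.
Square: lon ⌊1.9784/2⌋ = 0; lat ⌊0.8184/1⌋ = 0.
Subsquare: lon ⌊1.9784/0.0833333⌋ = 23 → x; lat ⌊0.8184/0.0416667⌋ = 19 → t.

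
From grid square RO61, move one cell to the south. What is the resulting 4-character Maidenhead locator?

RO60

Latitude square 1; −1 → 0.
The longitude characters are unchanged.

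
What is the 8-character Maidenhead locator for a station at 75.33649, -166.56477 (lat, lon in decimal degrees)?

AQ65ri20

Offset from 180°W / 90°S: lon 13.43523°, lat 165.33649°.
Field (20°×10°, letters A–R): 13.43523/20 → 0 → A, 165.33649/10 → 16 → Q; chars AQ.
Square (2°×1°, digits 0–9): 13.43523/2 → 6, 5.33649/1 → 5; chars 65.
Subsquare (5′×2.5′, letters a–x): 1.43523/0.0833333 → 17 → r, 0.33649/0.0416667 → 8 → i; chars ri.
Extended square (30″×15″, digits 0–9): 0.01856/0.00833333 → 2, 0.00316/0.00416667 → 0; chars 20.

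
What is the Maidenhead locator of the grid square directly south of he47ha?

HE46hx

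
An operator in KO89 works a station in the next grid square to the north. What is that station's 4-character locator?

Latitude square 9; +1 → 10, wraps to 0, carry into field.
Latitude field O = 14; +1 → 15 = P.
The longitude characters are unchanged.

KP80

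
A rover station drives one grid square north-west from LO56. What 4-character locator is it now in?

Longitude square 5; −1 → 4.
Latitude square 6; +1 → 7.

LO47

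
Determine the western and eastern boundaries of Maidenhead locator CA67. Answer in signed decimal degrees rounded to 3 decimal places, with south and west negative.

-128.000, -126.000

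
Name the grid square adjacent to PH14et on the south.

PH14es

Latitude subsquare t = 19; −1 → 18 = s.
The longitude characters are unchanged.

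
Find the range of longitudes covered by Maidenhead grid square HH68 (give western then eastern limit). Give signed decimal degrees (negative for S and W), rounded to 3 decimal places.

-28.000, -26.000

Field H=7, H=7: +7·20° lon, +7·10° lat → SW at lon -40°, lat -20°.
Square 6, 8: +6·2° lon, +8·1° lat → SW at lon -28°, lat -12°.
Cell spans 2° lon × 1° lat.
west -28.000, east -26.000.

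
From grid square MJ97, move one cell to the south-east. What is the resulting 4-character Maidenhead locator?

Longitude square 9; +1 → 10, wraps to 0, carry into field.
Longitude field M = 12; +1 → 13 = N.
Latitude square 7; −1 → 6.

NJ06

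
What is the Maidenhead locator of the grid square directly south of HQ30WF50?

HQ30we59

Latitude extended square 0; −1 → -1, wraps to 9, carry into subsquare.
Latitude subsquare f = 5; −1 → 4 = e.
The longitude characters are unchanged.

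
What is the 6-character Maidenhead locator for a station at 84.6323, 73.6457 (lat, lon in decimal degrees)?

MR64tp

Offset from 180°W / 90°S: lon 253.6457°, lat 174.6323°.
Field: lon ⌊253.6457/20⌋ = 12 → M; lat ⌊174.6323/10⌋ = 17 → R.
Square: lon ⌊13.6457/2⌋ = 6; lat ⌊4.6323/1⌋ = 4.
Subsquare: lon ⌊1.6457/0.0833333⌋ = 19 → t; lat ⌊0.6323/0.0416667⌋ = 15 → p.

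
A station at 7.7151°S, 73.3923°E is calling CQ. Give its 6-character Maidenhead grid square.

Offset from 180°W / 90°S: lon 253.3923°, lat 82.2849°.
Field (20°×10°, letters A–R): lon ⌊253.3923/20⌋ = 12 → M; lat ⌊82.2849/10⌋ = 8 → I.
Square (2°×1°, digits 0–9): lon ⌊13.3923/2⌋ = 6; lat ⌊2.2849/1⌋ = 2.
Subsquare (5′×2.5′, letters a–x): lon ⌊1.3923/0.0833333⌋ = 16 → q; lat ⌊0.2849/0.0416667⌋ = 6 → g.

MI62qg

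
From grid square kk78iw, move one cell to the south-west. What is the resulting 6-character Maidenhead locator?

Longitude subsquare i = 8; −1 → 7 = h.
Latitude subsquare w = 22; −1 → 21 = v.

KK78hv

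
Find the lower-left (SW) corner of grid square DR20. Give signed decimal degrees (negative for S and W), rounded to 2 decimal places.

80.00, -116.00

Field D=3, R=17: +3·20° lon, +17·10° lat → SW at lon -120°, lat 80°.
Square 2, 0: +2·2° lon, +0·1° lat → SW at lon -116°, lat 80°.
latitude 80.00, longitude -116.00.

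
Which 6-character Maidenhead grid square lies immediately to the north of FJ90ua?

Latitude subsquare a = 0; +1 → 1 = b.
The longitude characters are unchanged.

FJ90ub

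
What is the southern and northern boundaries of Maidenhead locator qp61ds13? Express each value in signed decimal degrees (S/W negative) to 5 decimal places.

Field Q=16, P=15: +16·20° lon, +15·10° lat → SW at lon 140°, lat 60°.
Square 6, 1: +6·2° lon, +1·1° lat → SW at lon 152°, lat 61°.
Subsquare d=3, s=18: +3·0.0833333° lon, +18·0.0416667° lat → SW at lon 152.25°, lat 61.75°.
Extended square 1, 3: +1·0.00833333° lon, +3·0.00416667° lat → SW at lon 152.258°, lat 61.7625°.
Cell spans 0.00833333° lon × 0.00416667° lat.
south 61.76250, north 61.76667.

61.76250, 61.76667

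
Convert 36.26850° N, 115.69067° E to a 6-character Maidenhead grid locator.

Add 180° to longitude and 90° to latitude: 295.6907, 126.2685.
Field (20°×10°, letters A–R): lon ⌊295.6907/20⌋ = 14 → O; lat ⌊126.2685/10⌋ = 12 → M.
Square (2°×1°, digits 0–9): lon ⌊15.6907/2⌋ = 7; lat ⌊6.2685/1⌋ = 6.
Subsquare (5′×2.5′, letters a–x): lon ⌊1.6907/0.0833333⌋ = 20 → u; lat ⌊0.2685/0.0416667⌋ = 6 → g.

OM76ug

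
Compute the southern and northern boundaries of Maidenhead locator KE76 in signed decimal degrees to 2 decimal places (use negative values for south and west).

-44.00, -43.00

Field K=10, E=4: +10·20° lon, +4·10° lat → SW at lon 20°, lat -50°.
Square 7, 6: +7·2° lon, +6·1° lat → SW at lon 34°, lat -44°.
Cell spans 2° lon × 1° lat.
south -44.00, north -43.00.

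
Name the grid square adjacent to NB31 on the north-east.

NB42

Longitude square 3; +1 → 4.
Latitude square 1; +1 → 2.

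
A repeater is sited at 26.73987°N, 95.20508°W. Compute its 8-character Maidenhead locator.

Shift to the Maidenhead origin (180°W, 90°S): lon 84.79492, lat 116.73987.
Field: 84.79492/20 → 4 → E, 116.73987/10 → 11 → L; chars EL.
Square: 4.79492/2 → 2, 6.73987/1 → 6; chars 26.
Subsquare: 0.79492/0.0833333 → 9 → j, 0.73987/0.0416667 → 17 → r; chars jr.
Extended square: 0.04492/0.00833333 → 5, 0.03154/0.00416667 → 7; chars 57.

EL26jr57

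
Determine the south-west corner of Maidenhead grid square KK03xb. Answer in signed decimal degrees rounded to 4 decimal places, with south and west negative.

13.0417, 21.9167

Field K=10, K=10: +10·20° lon, +10·10° lat → SW at lon 20°, lat 10°.
Square 0, 3: +0·2° lon, +3·1° lat → SW at lon 20°, lat 13°.
Subsquare x=23, b=1: +23·0.0833333° lon, +1·0.0416667° lat → SW at lon 21.9167°, lat 13.0417°.
latitude 13.0417, longitude 21.9167.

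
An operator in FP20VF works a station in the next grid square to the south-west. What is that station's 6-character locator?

FP20ue

Longitude subsquare v = 21; −1 → 20 = u.
Latitude subsquare f = 5; −1 → 4 = e.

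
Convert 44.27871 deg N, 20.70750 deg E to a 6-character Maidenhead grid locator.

Shift to the Maidenhead origin (180°W, 90°S): lon 200.7075, lat 134.2787.
Field: lon ⌊200.7075/20⌋ = 10 → K; lat ⌊134.2787/10⌋ = 13 → N.
Square: lon ⌊0.7075/2⌋ = 0; lat ⌊4.2787/1⌋ = 4.
Subsquare: lon ⌊0.7075/0.0833333⌋ = 8 → i; lat ⌊0.2787/0.0416667⌋ = 6 → g.

KN04ig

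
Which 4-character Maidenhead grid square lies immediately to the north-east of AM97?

BM08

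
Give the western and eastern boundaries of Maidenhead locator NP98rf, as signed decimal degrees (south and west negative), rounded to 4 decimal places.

99.4167, 99.5000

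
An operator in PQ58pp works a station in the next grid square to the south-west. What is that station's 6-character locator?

PQ58oo

Longitude subsquare p = 15; −1 → 14 = o.
Latitude subsquare p = 15; −1 → 14 = o.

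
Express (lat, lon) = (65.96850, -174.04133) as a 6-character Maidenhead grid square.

Offset from 180°W / 90°S: lon 5.9587°, lat 155.9685°.
Field: lon ⌊5.9587/20⌋ = 0 → A; lat ⌊155.9685/10⌋ = 15 → P.
Square: lon ⌊5.9587/2⌋ = 2; lat ⌊5.9685/1⌋ = 5.
Subsquare: lon ⌊1.9587/0.0833333⌋ = 23 → x; lat ⌊0.9685/0.0416667⌋ = 23 → x.

AP25xx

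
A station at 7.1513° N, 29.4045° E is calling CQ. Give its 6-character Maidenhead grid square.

Offset from 180°W / 90°S: lon 209.4045°, lat 97.1513°.
Field: lon ⌊209.4045/20⌋ = 10 → K; lat ⌊97.1513/10⌋ = 9 → J.
Square: lon ⌊9.4045/2⌋ = 4; lat ⌊7.1513/1⌋ = 7.
Subsquare: lon ⌊1.4045/0.0833333⌋ = 16 → q; lat ⌊0.1513/0.0416667⌋ = 3 → d.

KJ47qd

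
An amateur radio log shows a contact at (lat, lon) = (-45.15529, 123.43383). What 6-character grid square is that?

PE14ru

Shift to the Maidenhead origin (180°W, 90°S): lon 303.4338, lat 44.8447.
Field: lon ⌊303.4338/20⌋ = 15 → P; lat ⌊44.8447/10⌋ = 4 → E.
Square: lon ⌊3.4338/2⌋ = 1; lat ⌊4.8447/1⌋ = 4.
Subsquare: lon ⌊1.4338/0.0833333⌋ = 17 → r; lat ⌊0.8447/0.0416667⌋ = 20 → u.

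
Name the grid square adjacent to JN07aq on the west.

IN97xq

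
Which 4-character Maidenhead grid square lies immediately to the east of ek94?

FK04

Longitude square 9; +1 → 10, wraps to 0, carry into field.
Longitude field E = 4; +1 → 5 = F.
The latitude characters are unchanged.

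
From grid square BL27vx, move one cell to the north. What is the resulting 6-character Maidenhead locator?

BL28va

Latitude subsquare x = 23; +1 → 24, wraps to 0 = a, carry into square.
Latitude square 7; +1 → 8.
The longitude characters are unchanged.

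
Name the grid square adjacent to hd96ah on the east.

HD96bh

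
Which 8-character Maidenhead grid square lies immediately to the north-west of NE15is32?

NE15is23

Longitude extended square 3; −1 → 2.
Latitude extended square 2; +1 → 3.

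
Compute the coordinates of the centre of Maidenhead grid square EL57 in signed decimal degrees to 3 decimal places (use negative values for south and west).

27.500, -89.000

Field E=4, L=11: +4·20° lon, +11·10° lat → SW at lon -100°, lat 20°.
Square 5, 7: +5·2° lon, +7·1° lat → SW at lon -90°, lat 27°.
Cell spans 2° lon × 1° lat. Centre is SW corner plus half of each.
latitude 27.500, longitude -89.000.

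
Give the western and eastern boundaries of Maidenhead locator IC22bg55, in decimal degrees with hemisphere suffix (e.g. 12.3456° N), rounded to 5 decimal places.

15.87500° W, 15.86667° W

Field I=8, C=2: +8·20° lon, +2·10° lat → SW at lon -20°, lat -70°.
Square 2, 2: +2·2° lon, +2·1° lat → SW at lon -16°, lat -68°.
Subsquare b=1, g=6: +1·0.0833333° lon, +6·0.0416667° lat → SW at lon -15.9167°, lat -67.75°.
Extended square 5, 5: +5·0.00833333° lon, +5·0.00416667° lat → SW at lon -15.875°, lat -67.7292°.
Cell spans 0.00833333° lon × 0.00416667° lat.
west 15.87500° W, east 15.86667° W.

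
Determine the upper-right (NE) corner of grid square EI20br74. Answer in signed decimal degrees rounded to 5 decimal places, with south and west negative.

-9.27083, -95.85000

Field E=4, I=8: +4·20° lon, +8·10° lat → SW at lon -100°, lat -10°.
Square 2, 0: +2·2° lon, +0·1° lat → SW at lon -96°, lat -10°.
Subsquare b=1, r=17: +1·0.0833333° lon, +17·0.0416667° lat → SW at lon -95.9167°, lat -9.29167°.
Extended square 7, 4: +7·0.00833333° lon, +4·0.00416667° lat → SW at lon -95.8583°, lat -9.275°.
Cell spans 0.00833333° lon × 0.00416667° lat. NE corner is SW corner plus one full cell.
latitude -9.27083, longitude -95.85000.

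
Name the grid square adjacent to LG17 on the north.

LG18

Latitude square 7; +1 → 8.
The longitude characters are unchanged.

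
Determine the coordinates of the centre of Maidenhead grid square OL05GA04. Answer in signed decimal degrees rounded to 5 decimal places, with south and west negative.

25.01875, 100.50417

Field O=14, L=11: +14·20° lon, +11·10° lat → SW at lon 100°, lat 20°.
Square 0, 5: +0·2° lon, +5·1° lat → SW at lon 100°, lat 25°.
Subsquare g=6, a=0: +6·0.0833333° lon, +0·0.0416667° lat → SW at lon 100.5°, lat 25°.
Extended square 0, 4: +0·0.00833333° lon, +4·0.00416667° lat → SW at lon 100.5°, lat 25.0167°.
Cell spans 0.00833333° lon × 0.00416667° lat. Centre is SW corner plus half of each.
latitude 25.01875, longitude 100.50417.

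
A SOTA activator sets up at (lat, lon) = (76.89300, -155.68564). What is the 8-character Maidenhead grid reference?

BQ26dv74

Add 180° to longitude and 90° to latitude: 24.31436, 166.89300.
Field: lon ⌊24.31436/20⌋ = 1 → B; lat ⌊166.89300/10⌋ = 16 → Q.
Square: lon ⌊4.31436/2⌋ = 2; lat ⌊6.89300/1⌋ = 6.
Subsquare: lon ⌊0.31436/0.0833333⌋ = 3 → d; lat ⌊0.89300/0.0416667⌋ = 21 → v.
Extended square: lon ⌊0.06436/0.00833333⌋ = 7; lat ⌊0.01800/0.00416667⌋ = 4.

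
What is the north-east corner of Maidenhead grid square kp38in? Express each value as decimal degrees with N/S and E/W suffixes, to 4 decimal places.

Field K=10, P=15: +10·20° lon, +15·10° lat → SW at lon 20°, lat 60°.
Square 3, 8: +3·2° lon, +8·1° lat → SW at lon 26°, lat 68°.
Subsquare i=8, n=13: +8·0.0833333° lon, +13·0.0416667° lat → SW at lon 26.6667°, lat 68.5417°.
Cell spans 0.0833333° lon × 0.0416667° lat. NE corner is SW corner plus one full cell.
latitude 68.5833° N, longitude 26.7500° E.

68.5833° N, 26.7500° E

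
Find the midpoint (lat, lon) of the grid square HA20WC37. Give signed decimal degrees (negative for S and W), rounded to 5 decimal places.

-89.88542, -34.13750

Field H=7, A=0: +7·20° lon, +0·10° lat → SW at lon -40°, lat -90°.
Square 2, 0: +2·2° lon, +0·1° lat → SW at lon -36°, lat -90°.
Subsquare w=22, c=2: +22·0.0833333° lon, +2·0.0416667° lat → SW at lon -34.1667°, lat -89.9167°.
Extended square 3, 7: +3·0.00833333° lon, +7·0.00416667° lat → SW at lon -34.1417°, lat -89.8875°.
Cell spans 0.00833333° lon × 0.00416667° lat. Centre is SW corner plus half of each.
latitude -89.88542, longitude -34.13750.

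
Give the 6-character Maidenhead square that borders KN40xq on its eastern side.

KN50aq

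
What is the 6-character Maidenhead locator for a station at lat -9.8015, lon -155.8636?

BI20be

Offset from 180°W / 90°S: lon 24.1364°, lat 80.1985°.
Field: 24.1364/20 → 1 → B, 80.1985/10 → 8 → I; chars BI.
Square: 4.1364/2 → 2, 0.1985/1 → 0; chars 20.
Subsquare: 0.1364/0.0833333 → 1 → b, 0.1985/0.0416667 → 4 → e; chars be.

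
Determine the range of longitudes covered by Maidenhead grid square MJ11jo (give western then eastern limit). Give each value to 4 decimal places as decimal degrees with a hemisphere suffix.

62.7500° E, 62.8333° E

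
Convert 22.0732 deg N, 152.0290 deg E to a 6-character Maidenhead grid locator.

QL62ab

Shift to the Maidenhead origin (180°W, 90°S): lon 332.0290, lat 112.0732.
Field (20°×10°, letters A–R): lon ⌊332.0290/20⌋ = 16 → Q; lat ⌊112.0732/10⌋ = 11 → L.
Square (2°×1°, digits 0–9): lon ⌊12.0290/2⌋ = 6; lat ⌊2.0732/1⌋ = 2.
Subsquare (5′×2.5′, letters a–x): lon ⌊0.0290/0.0833333⌋ = 0 → a; lat ⌊0.0732/0.0416667⌋ = 1 → b.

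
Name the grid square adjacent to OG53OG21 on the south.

Latitude extended square 1; −1 → 0.
The longitude characters are unchanged.

OG53og20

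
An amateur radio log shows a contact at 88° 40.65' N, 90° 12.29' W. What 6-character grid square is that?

ER48vq

Offset from 180°W / 90°S: lon 89.7952°, lat 178.6775°.
Field (20°×10°, letters A–R): lon ⌊89.7952/20⌋ = 4 → E; lat ⌊178.6775/10⌋ = 17 → R.
Square (2°×1°, digits 0–9): lon ⌊9.7952/2⌋ = 4; lat ⌊8.6775/1⌋ = 8.
Subsquare (5′×2.5′, letters a–x): lon ⌊1.7952/0.0833333⌋ = 21 → v; lat ⌊0.6775/0.0416667⌋ = 16 → q.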